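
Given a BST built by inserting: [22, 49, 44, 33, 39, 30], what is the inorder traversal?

Tree insertion order: [22, 49, 44, 33, 39, 30]
Tree (level-order array): [22, None, 49, 44, None, 33, None, 30, 39]
Inorder traversal: [22, 30, 33, 39, 44, 49]


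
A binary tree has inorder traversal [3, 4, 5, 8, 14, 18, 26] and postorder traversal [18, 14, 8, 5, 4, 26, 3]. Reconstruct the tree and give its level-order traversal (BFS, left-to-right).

Inorder:   [3, 4, 5, 8, 14, 18, 26]
Postorder: [18, 14, 8, 5, 4, 26, 3]
Algorithm: postorder visits root last, so walk postorder right-to-left;
each value is the root of the current inorder slice — split it at that
value, recurse on the right subtree first, then the left.
Recursive splits:
  root=3; inorder splits into left=[], right=[4, 5, 8, 14, 18, 26]
  root=26; inorder splits into left=[4, 5, 8, 14, 18], right=[]
  root=4; inorder splits into left=[], right=[5, 8, 14, 18]
  root=5; inorder splits into left=[], right=[8, 14, 18]
  root=8; inorder splits into left=[], right=[14, 18]
  root=14; inorder splits into left=[], right=[18]
  root=18; inorder splits into left=[], right=[]
Reconstructed level-order: [3, 26, 4, 5, 8, 14, 18]


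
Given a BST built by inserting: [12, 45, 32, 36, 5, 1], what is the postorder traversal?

Tree insertion order: [12, 45, 32, 36, 5, 1]
Tree (level-order array): [12, 5, 45, 1, None, 32, None, None, None, None, 36]
Postorder traversal: [1, 5, 36, 32, 45, 12]


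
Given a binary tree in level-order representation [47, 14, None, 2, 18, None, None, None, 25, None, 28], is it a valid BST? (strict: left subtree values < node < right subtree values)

Level-order array: [47, 14, None, 2, 18, None, None, None, 25, None, 28]
Validate using subtree bounds (lo, hi): at each node, require lo < value < hi,
then recurse left with hi=value and right with lo=value.
Preorder trace (stopping at first violation):
  at node 47 with bounds (-inf, +inf): OK
  at node 14 with bounds (-inf, 47): OK
  at node 2 with bounds (-inf, 14): OK
  at node 18 with bounds (14, 47): OK
  at node 25 with bounds (18, 47): OK
  at node 28 with bounds (25, 47): OK
No violation found at any node.
Result: Valid BST


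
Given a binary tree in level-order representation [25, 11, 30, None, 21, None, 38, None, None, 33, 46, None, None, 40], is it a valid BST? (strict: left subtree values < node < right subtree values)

Level-order array: [25, 11, 30, None, 21, None, 38, None, None, 33, 46, None, None, 40]
Validate using subtree bounds (lo, hi): at each node, require lo < value < hi,
then recurse left with hi=value and right with lo=value.
Preorder trace (stopping at first violation):
  at node 25 with bounds (-inf, +inf): OK
  at node 11 with bounds (-inf, 25): OK
  at node 21 with bounds (11, 25): OK
  at node 30 with bounds (25, +inf): OK
  at node 38 with bounds (30, +inf): OK
  at node 33 with bounds (30, 38): OK
  at node 46 with bounds (38, +inf): OK
  at node 40 with bounds (38, 46): OK
No violation found at any node.
Result: Valid BST


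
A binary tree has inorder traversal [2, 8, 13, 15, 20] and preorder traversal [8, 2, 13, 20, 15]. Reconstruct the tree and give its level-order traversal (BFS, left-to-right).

Inorder:  [2, 8, 13, 15, 20]
Preorder: [8, 2, 13, 20, 15]
Algorithm: preorder visits root first, so consume preorder in order;
for each root, split the current inorder slice at that value into
left-subtree inorder and right-subtree inorder, then recurse.
Recursive splits:
  root=8; inorder splits into left=[2], right=[13, 15, 20]
  root=2; inorder splits into left=[], right=[]
  root=13; inorder splits into left=[], right=[15, 20]
  root=20; inorder splits into left=[15], right=[]
  root=15; inorder splits into left=[], right=[]
Reconstructed level-order: [8, 2, 13, 20, 15]


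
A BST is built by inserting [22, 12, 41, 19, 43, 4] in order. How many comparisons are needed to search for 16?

Search path for 16: 22 -> 12 -> 19
Found: False
Comparisons: 3


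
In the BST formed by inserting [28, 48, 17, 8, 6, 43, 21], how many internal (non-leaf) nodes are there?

Tree built from: [28, 48, 17, 8, 6, 43, 21]
Tree (level-order array): [28, 17, 48, 8, 21, 43, None, 6]
Rule: An internal node has at least one child.
Per-node child counts:
  node 28: 2 child(ren)
  node 17: 2 child(ren)
  node 8: 1 child(ren)
  node 6: 0 child(ren)
  node 21: 0 child(ren)
  node 48: 1 child(ren)
  node 43: 0 child(ren)
Matching nodes: [28, 17, 8, 48]
Count of internal (non-leaf) nodes: 4


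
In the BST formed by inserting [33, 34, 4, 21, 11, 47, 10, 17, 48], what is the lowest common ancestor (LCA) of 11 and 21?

Tree insertion order: [33, 34, 4, 21, 11, 47, 10, 17, 48]
Tree (level-order array): [33, 4, 34, None, 21, None, 47, 11, None, None, 48, 10, 17]
In a BST, the LCA of p=11, q=21 is the first node v on the
root-to-leaf path with p <= v <= q (go left if both < v, right if both > v).
Walk from root:
  at 33: both 11 and 21 < 33, go left
  at 4: both 11 and 21 > 4, go right
  at 21: 11 <= 21 <= 21, this is the LCA
LCA = 21


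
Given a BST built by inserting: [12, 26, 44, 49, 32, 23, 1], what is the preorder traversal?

Tree insertion order: [12, 26, 44, 49, 32, 23, 1]
Tree (level-order array): [12, 1, 26, None, None, 23, 44, None, None, 32, 49]
Preorder traversal: [12, 1, 26, 23, 44, 32, 49]


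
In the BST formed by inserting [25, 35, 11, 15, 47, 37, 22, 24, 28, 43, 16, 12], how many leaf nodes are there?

Tree built from: [25, 35, 11, 15, 47, 37, 22, 24, 28, 43, 16, 12]
Tree (level-order array): [25, 11, 35, None, 15, 28, 47, 12, 22, None, None, 37, None, None, None, 16, 24, None, 43]
Rule: A leaf has 0 children.
Per-node child counts:
  node 25: 2 child(ren)
  node 11: 1 child(ren)
  node 15: 2 child(ren)
  node 12: 0 child(ren)
  node 22: 2 child(ren)
  node 16: 0 child(ren)
  node 24: 0 child(ren)
  node 35: 2 child(ren)
  node 28: 0 child(ren)
  node 47: 1 child(ren)
  node 37: 1 child(ren)
  node 43: 0 child(ren)
Matching nodes: [12, 16, 24, 28, 43]
Count of leaf nodes: 5


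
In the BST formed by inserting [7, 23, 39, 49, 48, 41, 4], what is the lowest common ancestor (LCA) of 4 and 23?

Tree insertion order: [7, 23, 39, 49, 48, 41, 4]
Tree (level-order array): [7, 4, 23, None, None, None, 39, None, 49, 48, None, 41]
In a BST, the LCA of p=4, q=23 is the first node v on the
root-to-leaf path with p <= v <= q (go left if both < v, right if both > v).
Walk from root:
  at 7: 4 <= 7 <= 23, this is the LCA
LCA = 7


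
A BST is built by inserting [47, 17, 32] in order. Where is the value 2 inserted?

Starting tree (level order): [47, 17, None, None, 32]
Insertion path: 47 -> 17
Result: insert 2 as left child of 17
Final tree (level order): [47, 17, None, 2, 32]


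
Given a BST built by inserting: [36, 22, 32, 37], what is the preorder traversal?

Tree insertion order: [36, 22, 32, 37]
Tree (level-order array): [36, 22, 37, None, 32]
Preorder traversal: [36, 22, 32, 37]


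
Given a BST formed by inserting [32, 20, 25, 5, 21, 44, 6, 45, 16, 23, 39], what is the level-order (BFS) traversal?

Tree insertion order: [32, 20, 25, 5, 21, 44, 6, 45, 16, 23, 39]
Tree (level-order array): [32, 20, 44, 5, 25, 39, 45, None, 6, 21, None, None, None, None, None, None, 16, None, 23]
BFS from the root, enqueuing left then right child of each popped node:
  queue [32] -> pop 32, enqueue [20, 44], visited so far: [32]
  queue [20, 44] -> pop 20, enqueue [5, 25], visited so far: [32, 20]
  queue [44, 5, 25] -> pop 44, enqueue [39, 45], visited so far: [32, 20, 44]
  queue [5, 25, 39, 45] -> pop 5, enqueue [6], visited so far: [32, 20, 44, 5]
  queue [25, 39, 45, 6] -> pop 25, enqueue [21], visited so far: [32, 20, 44, 5, 25]
  queue [39, 45, 6, 21] -> pop 39, enqueue [none], visited so far: [32, 20, 44, 5, 25, 39]
  queue [45, 6, 21] -> pop 45, enqueue [none], visited so far: [32, 20, 44, 5, 25, 39, 45]
  queue [6, 21] -> pop 6, enqueue [16], visited so far: [32, 20, 44, 5, 25, 39, 45, 6]
  queue [21, 16] -> pop 21, enqueue [23], visited so far: [32, 20, 44, 5, 25, 39, 45, 6, 21]
  queue [16, 23] -> pop 16, enqueue [none], visited so far: [32, 20, 44, 5, 25, 39, 45, 6, 21, 16]
  queue [23] -> pop 23, enqueue [none], visited so far: [32, 20, 44, 5, 25, 39, 45, 6, 21, 16, 23]
Result: [32, 20, 44, 5, 25, 39, 45, 6, 21, 16, 23]


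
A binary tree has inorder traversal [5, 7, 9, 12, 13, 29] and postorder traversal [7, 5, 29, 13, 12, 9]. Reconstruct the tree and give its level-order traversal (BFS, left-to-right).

Inorder:   [5, 7, 9, 12, 13, 29]
Postorder: [7, 5, 29, 13, 12, 9]
Algorithm: postorder visits root last, so walk postorder right-to-left;
each value is the root of the current inorder slice — split it at that
value, recurse on the right subtree first, then the left.
Recursive splits:
  root=9; inorder splits into left=[5, 7], right=[12, 13, 29]
  root=12; inorder splits into left=[], right=[13, 29]
  root=13; inorder splits into left=[], right=[29]
  root=29; inorder splits into left=[], right=[]
  root=5; inorder splits into left=[], right=[7]
  root=7; inorder splits into left=[], right=[]
Reconstructed level-order: [9, 5, 12, 7, 13, 29]


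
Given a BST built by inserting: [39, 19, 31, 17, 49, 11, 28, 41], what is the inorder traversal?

Tree insertion order: [39, 19, 31, 17, 49, 11, 28, 41]
Tree (level-order array): [39, 19, 49, 17, 31, 41, None, 11, None, 28]
Inorder traversal: [11, 17, 19, 28, 31, 39, 41, 49]


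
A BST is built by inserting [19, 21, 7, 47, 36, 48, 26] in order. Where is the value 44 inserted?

Starting tree (level order): [19, 7, 21, None, None, None, 47, 36, 48, 26]
Insertion path: 19 -> 21 -> 47 -> 36
Result: insert 44 as right child of 36
Final tree (level order): [19, 7, 21, None, None, None, 47, 36, 48, 26, 44]


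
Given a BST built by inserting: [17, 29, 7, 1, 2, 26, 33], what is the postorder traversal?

Tree insertion order: [17, 29, 7, 1, 2, 26, 33]
Tree (level-order array): [17, 7, 29, 1, None, 26, 33, None, 2]
Postorder traversal: [2, 1, 7, 26, 33, 29, 17]


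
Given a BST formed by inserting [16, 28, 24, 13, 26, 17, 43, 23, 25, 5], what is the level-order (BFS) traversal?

Tree insertion order: [16, 28, 24, 13, 26, 17, 43, 23, 25, 5]
Tree (level-order array): [16, 13, 28, 5, None, 24, 43, None, None, 17, 26, None, None, None, 23, 25]
BFS from the root, enqueuing left then right child of each popped node:
  queue [16] -> pop 16, enqueue [13, 28], visited so far: [16]
  queue [13, 28] -> pop 13, enqueue [5], visited so far: [16, 13]
  queue [28, 5] -> pop 28, enqueue [24, 43], visited so far: [16, 13, 28]
  queue [5, 24, 43] -> pop 5, enqueue [none], visited so far: [16, 13, 28, 5]
  queue [24, 43] -> pop 24, enqueue [17, 26], visited so far: [16, 13, 28, 5, 24]
  queue [43, 17, 26] -> pop 43, enqueue [none], visited so far: [16, 13, 28, 5, 24, 43]
  queue [17, 26] -> pop 17, enqueue [23], visited so far: [16, 13, 28, 5, 24, 43, 17]
  queue [26, 23] -> pop 26, enqueue [25], visited so far: [16, 13, 28, 5, 24, 43, 17, 26]
  queue [23, 25] -> pop 23, enqueue [none], visited so far: [16, 13, 28, 5, 24, 43, 17, 26, 23]
  queue [25] -> pop 25, enqueue [none], visited so far: [16, 13, 28, 5, 24, 43, 17, 26, 23, 25]
Result: [16, 13, 28, 5, 24, 43, 17, 26, 23, 25]


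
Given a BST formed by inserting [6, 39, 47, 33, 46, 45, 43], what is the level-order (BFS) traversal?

Tree insertion order: [6, 39, 47, 33, 46, 45, 43]
Tree (level-order array): [6, None, 39, 33, 47, None, None, 46, None, 45, None, 43]
BFS from the root, enqueuing left then right child of each popped node:
  queue [6] -> pop 6, enqueue [39], visited so far: [6]
  queue [39] -> pop 39, enqueue [33, 47], visited so far: [6, 39]
  queue [33, 47] -> pop 33, enqueue [none], visited so far: [6, 39, 33]
  queue [47] -> pop 47, enqueue [46], visited so far: [6, 39, 33, 47]
  queue [46] -> pop 46, enqueue [45], visited so far: [6, 39, 33, 47, 46]
  queue [45] -> pop 45, enqueue [43], visited so far: [6, 39, 33, 47, 46, 45]
  queue [43] -> pop 43, enqueue [none], visited so far: [6, 39, 33, 47, 46, 45, 43]
Result: [6, 39, 33, 47, 46, 45, 43]


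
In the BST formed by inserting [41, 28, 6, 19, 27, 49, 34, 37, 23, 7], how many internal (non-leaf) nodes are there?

Tree built from: [41, 28, 6, 19, 27, 49, 34, 37, 23, 7]
Tree (level-order array): [41, 28, 49, 6, 34, None, None, None, 19, None, 37, 7, 27, None, None, None, None, 23]
Rule: An internal node has at least one child.
Per-node child counts:
  node 41: 2 child(ren)
  node 28: 2 child(ren)
  node 6: 1 child(ren)
  node 19: 2 child(ren)
  node 7: 0 child(ren)
  node 27: 1 child(ren)
  node 23: 0 child(ren)
  node 34: 1 child(ren)
  node 37: 0 child(ren)
  node 49: 0 child(ren)
Matching nodes: [41, 28, 6, 19, 27, 34]
Count of internal (non-leaf) nodes: 6


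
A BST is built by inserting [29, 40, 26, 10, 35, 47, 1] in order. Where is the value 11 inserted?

Starting tree (level order): [29, 26, 40, 10, None, 35, 47, 1]
Insertion path: 29 -> 26 -> 10
Result: insert 11 as right child of 10
Final tree (level order): [29, 26, 40, 10, None, 35, 47, 1, 11]


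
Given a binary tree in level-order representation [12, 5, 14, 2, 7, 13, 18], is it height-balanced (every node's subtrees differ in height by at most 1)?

Tree (level-order array): [12, 5, 14, 2, 7, 13, 18]
Definition: a tree is height-balanced if, at every node, |h(left) - h(right)| <= 1 (empty subtree has height -1).
Bottom-up per-node check:
  node 2: h_left=-1, h_right=-1, diff=0 [OK], height=0
  node 7: h_left=-1, h_right=-1, diff=0 [OK], height=0
  node 5: h_left=0, h_right=0, diff=0 [OK], height=1
  node 13: h_left=-1, h_right=-1, diff=0 [OK], height=0
  node 18: h_left=-1, h_right=-1, diff=0 [OK], height=0
  node 14: h_left=0, h_right=0, diff=0 [OK], height=1
  node 12: h_left=1, h_right=1, diff=0 [OK], height=2
All nodes satisfy the balance condition.
Result: Balanced


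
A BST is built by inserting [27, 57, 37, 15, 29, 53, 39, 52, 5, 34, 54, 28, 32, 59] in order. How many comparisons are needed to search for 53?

Search path for 53: 27 -> 57 -> 37 -> 53
Found: True
Comparisons: 4


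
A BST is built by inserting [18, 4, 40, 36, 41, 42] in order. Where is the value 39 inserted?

Starting tree (level order): [18, 4, 40, None, None, 36, 41, None, None, None, 42]
Insertion path: 18 -> 40 -> 36
Result: insert 39 as right child of 36
Final tree (level order): [18, 4, 40, None, None, 36, 41, None, 39, None, 42]


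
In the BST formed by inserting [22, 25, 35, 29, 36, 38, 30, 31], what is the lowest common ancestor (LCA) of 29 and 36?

Tree insertion order: [22, 25, 35, 29, 36, 38, 30, 31]
Tree (level-order array): [22, None, 25, None, 35, 29, 36, None, 30, None, 38, None, 31]
In a BST, the LCA of p=29, q=36 is the first node v on the
root-to-leaf path with p <= v <= q (go left if both < v, right if both > v).
Walk from root:
  at 22: both 29 and 36 > 22, go right
  at 25: both 29 and 36 > 25, go right
  at 35: 29 <= 35 <= 36, this is the LCA
LCA = 35


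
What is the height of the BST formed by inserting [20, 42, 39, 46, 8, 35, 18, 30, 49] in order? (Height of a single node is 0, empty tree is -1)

Insertion order: [20, 42, 39, 46, 8, 35, 18, 30, 49]
Tree (level-order array): [20, 8, 42, None, 18, 39, 46, None, None, 35, None, None, 49, 30]
Compute height bottom-up (empty subtree = -1):
  height(18) = 1 + max(-1, -1) = 0
  height(8) = 1 + max(-1, 0) = 1
  height(30) = 1 + max(-1, -1) = 0
  height(35) = 1 + max(0, -1) = 1
  height(39) = 1 + max(1, -1) = 2
  height(49) = 1 + max(-1, -1) = 0
  height(46) = 1 + max(-1, 0) = 1
  height(42) = 1 + max(2, 1) = 3
  height(20) = 1 + max(1, 3) = 4
Height = 4


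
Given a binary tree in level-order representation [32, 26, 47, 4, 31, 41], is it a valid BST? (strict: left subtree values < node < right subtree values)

Level-order array: [32, 26, 47, 4, 31, 41]
Validate using subtree bounds (lo, hi): at each node, require lo < value < hi,
then recurse left with hi=value and right with lo=value.
Preorder trace (stopping at first violation):
  at node 32 with bounds (-inf, +inf): OK
  at node 26 with bounds (-inf, 32): OK
  at node 4 with bounds (-inf, 26): OK
  at node 31 with bounds (26, 32): OK
  at node 47 with bounds (32, +inf): OK
  at node 41 with bounds (32, 47): OK
No violation found at any node.
Result: Valid BST


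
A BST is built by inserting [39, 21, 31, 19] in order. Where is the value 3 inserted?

Starting tree (level order): [39, 21, None, 19, 31]
Insertion path: 39 -> 21 -> 19
Result: insert 3 as left child of 19
Final tree (level order): [39, 21, None, 19, 31, 3]


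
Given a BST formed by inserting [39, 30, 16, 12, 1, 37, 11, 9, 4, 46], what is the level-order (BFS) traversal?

Tree insertion order: [39, 30, 16, 12, 1, 37, 11, 9, 4, 46]
Tree (level-order array): [39, 30, 46, 16, 37, None, None, 12, None, None, None, 1, None, None, 11, 9, None, 4]
BFS from the root, enqueuing left then right child of each popped node:
  queue [39] -> pop 39, enqueue [30, 46], visited so far: [39]
  queue [30, 46] -> pop 30, enqueue [16, 37], visited so far: [39, 30]
  queue [46, 16, 37] -> pop 46, enqueue [none], visited so far: [39, 30, 46]
  queue [16, 37] -> pop 16, enqueue [12], visited so far: [39, 30, 46, 16]
  queue [37, 12] -> pop 37, enqueue [none], visited so far: [39, 30, 46, 16, 37]
  queue [12] -> pop 12, enqueue [1], visited so far: [39, 30, 46, 16, 37, 12]
  queue [1] -> pop 1, enqueue [11], visited so far: [39, 30, 46, 16, 37, 12, 1]
  queue [11] -> pop 11, enqueue [9], visited so far: [39, 30, 46, 16, 37, 12, 1, 11]
  queue [9] -> pop 9, enqueue [4], visited so far: [39, 30, 46, 16, 37, 12, 1, 11, 9]
  queue [4] -> pop 4, enqueue [none], visited so far: [39, 30, 46, 16, 37, 12, 1, 11, 9, 4]
Result: [39, 30, 46, 16, 37, 12, 1, 11, 9, 4]


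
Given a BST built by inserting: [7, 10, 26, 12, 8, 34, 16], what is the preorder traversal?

Tree insertion order: [7, 10, 26, 12, 8, 34, 16]
Tree (level-order array): [7, None, 10, 8, 26, None, None, 12, 34, None, 16]
Preorder traversal: [7, 10, 8, 26, 12, 16, 34]


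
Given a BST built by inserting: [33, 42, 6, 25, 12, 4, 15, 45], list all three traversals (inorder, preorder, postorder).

Tree insertion order: [33, 42, 6, 25, 12, 4, 15, 45]
Tree (level-order array): [33, 6, 42, 4, 25, None, 45, None, None, 12, None, None, None, None, 15]
Inorder (L, root, R): [4, 6, 12, 15, 25, 33, 42, 45]
Preorder (root, L, R): [33, 6, 4, 25, 12, 15, 42, 45]
Postorder (L, R, root): [4, 15, 12, 25, 6, 45, 42, 33]


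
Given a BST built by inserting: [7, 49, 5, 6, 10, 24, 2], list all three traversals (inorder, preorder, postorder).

Tree insertion order: [7, 49, 5, 6, 10, 24, 2]
Tree (level-order array): [7, 5, 49, 2, 6, 10, None, None, None, None, None, None, 24]
Inorder (L, root, R): [2, 5, 6, 7, 10, 24, 49]
Preorder (root, L, R): [7, 5, 2, 6, 49, 10, 24]
Postorder (L, R, root): [2, 6, 5, 24, 10, 49, 7]


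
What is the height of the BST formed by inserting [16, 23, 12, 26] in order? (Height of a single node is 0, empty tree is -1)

Insertion order: [16, 23, 12, 26]
Tree (level-order array): [16, 12, 23, None, None, None, 26]
Compute height bottom-up (empty subtree = -1):
  height(12) = 1 + max(-1, -1) = 0
  height(26) = 1 + max(-1, -1) = 0
  height(23) = 1 + max(-1, 0) = 1
  height(16) = 1 + max(0, 1) = 2
Height = 2


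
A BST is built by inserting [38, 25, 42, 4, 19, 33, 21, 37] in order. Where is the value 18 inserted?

Starting tree (level order): [38, 25, 42, 4, 33, None, None, None, 19, None, 37, None, 21]
Insertion path: 38 -> 25 -> 4 -> 19
Result: insert 18 as left child of 19
Final tree (level order): [38, 25, 42, 4, 33, None, None, None, 19, None, 37, 18, 21]


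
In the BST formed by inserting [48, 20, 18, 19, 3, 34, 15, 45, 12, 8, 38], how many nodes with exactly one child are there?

Tree built from: [48, 20, 18, 19, 3, 34, 15, 45, 12, 8, 38]
Tree (level-order array): [48, 20, None, 18, 34, 3, 19, None, 45, None, 15, None, None, 38, None, 12, None, None, None, 8]
Rule: These are nodes with exactly 1 non-null child.
Per-node child counts:
  node 48: 1 child(ren)
  node 20: 2 child(ren)
  node 18: 2 child(ren)
  node 3: 1 child(ren)
  node 15: 1 child(ren)
  node 12: 1 child(ren)
  node 8: 0 child(ren)
  node 19: 0 child(ren)
  node 34: 1 child(ren)
  node 45: 1 child(ren)
  node 38: 0 child(ren)
Matching nodes: [48, 3, 15, 12, 34, 45]
Count of nodes with exactly one child: 6


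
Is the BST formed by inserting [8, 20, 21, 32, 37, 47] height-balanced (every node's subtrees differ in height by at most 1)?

Tree (level-order array): [8, None, 20, None, 21, None, 32, None, 37, None, 47]
Definition: a tree is height-balanced if, at every node, |h(left) - h(right)| <= 1 (empty subtree has height -1).
Bottom-up per-node check:
  node 47: h_left=-1, h_right=-1, diff=0 [OK], height=0
  node 37: h_left=-1, h_right=0, diff=1 [OK], height=1
  node 32: h_left=-1, h_right=1, diff=2 [FAIL (|-1-1|=2 > 1)], height=2
  node 21: h_left=-1, h_right=2, diff=3 [FAIL (|-1-2|=3 > 1)], height=3
  node 20: h_left=-1, h_right=3, diff=4 [FAIL (|-1-3|=4 > 1)], height=4
  node 8: h_left=-1, h_right=4, diff=5 [FAIL (|-1-4|=5 > 1)], height=5
Node 32 violates the condition: |-1 - 1| = 2 > 1.
Result: Not balanced


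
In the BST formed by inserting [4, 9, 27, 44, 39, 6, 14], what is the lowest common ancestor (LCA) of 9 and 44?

Tree insertion order: [4, 9, 27, 44, 39, 6, 14]
Tree (level-order array): [4, None, 9, 6, 27, None, None, 14, 44, None, None, 39]
In a BST, the LCA of p=9, q=44 is the first node v on the
root-to-leaf path with p <= v <= q (go left if both < v, right if both > v).
Walk from root:
  at 4: both 9 and 44 > 4, go right
  at 9: 9 <= 9 <= 44, this is the LCA
LCA = 9


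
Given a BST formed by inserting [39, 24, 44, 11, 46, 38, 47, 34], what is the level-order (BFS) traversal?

Tree insertion order: [39, 24, 44, 11, 46, 38, 47, 34]
Tree (level-order array): [39, 24, 44, 11, 38, None, 46, None, None, 34, None, None, 47]
BFS from the root, enqueuing left then right child of each popped node:
  queue [39] -> pop 39, enqueue [24, 44], visited so far: [39]
  queue [24, 44] -> pop 24, enqueue [11, 38], visited so far: [39, 24]
  queue [44, 11, 38] -> pop 44, enqueue [46], visited so far: [39, 24, 44]
  queue [11, 38, 46] -> pop 11, enqueue [none], visited so far: [39, 24, 44, 11]
  queue [38, 46] -> pop 38, enqueue [34], visited so far: [39, 24, 44, 11, 38]
  queue [46, 34] -> pop 46, enqueue [47], visited so far: [39, 24, 44, 11, 38, 46]
  queue [34, 47] -> pop 34, enqueue [none], visited so far: [39, 24, 44, 11, 38, 46, 34]
  queue [47] -> pop 47, enqueue [none], visited so far: [39, 24, 44, 11, 38, 46, 34, 47]
Result: [39, 24, 44, 11, 38, 46, 34, 47]


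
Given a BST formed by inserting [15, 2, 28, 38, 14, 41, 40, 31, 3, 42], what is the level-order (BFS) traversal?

Tree insertion order: [15, 2, 28, 38, 14, 41, 40, 31, 3, 42]
Tree (level-order array): [15, 2, 28, None, 14, None, 38, 3, None, 31, 41, None, None, None, None, 40, 42]
BFS from the root, enqueuing left then right child of each popped node:
  queue [15] -> pop 15, enqueue [2, 28], visited so far: [15]
  queue [2, 28] -> pop 2, enqueue [14], visited so far: [15, 2]
  queue [28, 14] -> pop 28, enqueue [38], visited so far: [15, 2, 28]
  queue [14, 38] -> pop 14, enqueue [3], visited so far: [15, 2, 28, 14]
  queue [38, 3] -> pop 38, enqueue [31, 41], visited so far: [15, 2, 28, 14, 38]
  queue [3, 31, 41] -> pop 3, enqueue [none], visited so far: [15, 2, 28, 14, 38, 3]
  queue [31, 41] -> pop 31, enqueue [none], visited so far: [15, 2, 28, 14, 38, 3, 31]
  queue [41] -> pop 41, enqueue [40, 42], visited so far: [15, 2, 28, 14, 38, 3, 31, 41]
  queue [40, 42] -> pop 40, enqueue [none], visited so far: [15, 2, 28, 14, 38, 3, 31, 41, 40]
  queue [42] -> pop 42, enqueue [none], visited so far: [15, 2, 28, 14, 38, 3, 31, 41, 40, 42]
Result: [15, 2, 28, 14, 38, 3, 31, 41, 40, 42]


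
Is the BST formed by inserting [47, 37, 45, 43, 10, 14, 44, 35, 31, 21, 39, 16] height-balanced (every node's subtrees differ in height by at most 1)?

Tree (level-order array): [47, 37, None, 10, 45, None, 14, 43, None, None, 35, 39, 44, 31, None, None, None, None, None, 21, None, 16]
Definition: a tree is height-balanced if, at every node, |h(left) - h(right)| <= 1 (empty subtree has height -1).
Bottom-up per-node check:
  node 16: h_left=-1, h_right=-1, diff=0 [OK], height=0
  node 21: h_left=0, h_right=-1, diff=1 [OK], height=1
  node 31: h_left=1, h_right=-1, diff=2 [FAIL (|1--1|=2 > 1)], height=2
  node 35: h_left=2, h_right=-1, diff=3 [FAIL (|2--1|=3 > 1)], height=3
  node 14: h_left=-1, h_right=3, diff=4 [FAIL (|-1-3|=4 > 1)], height=4
  node 10: h_left=-1, h_right=4, diff=5 [FAIL (|-1-4|=5 > 1)], height=5
  node 39: h_left=-1, h_right=-1, diff=0 [OK], height=0
  node 44: h_left=-1, h_right=-1, diff=0 [OK], height=0
  node 43: h_left=0, h_right=0, diff=0 [OK], height=1
  node 45: h_left=1, h_right=-1, diff=2 [FAIL (|1--1|=2 > 1)], height=2
  node 37: h_left=5, h_right=2, diff=3 [FAIL (|5-2|=3 > 1)], height=6
  node 47: h_left=6, h_right=-1, diff=7 [FAIL (|6--1|=7 > 1)], height=7
Node 31 violates the condition: |1 - -1| = 2 > 1.
Result: Not balanced


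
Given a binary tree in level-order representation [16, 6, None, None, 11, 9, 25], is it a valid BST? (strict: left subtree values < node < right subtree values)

Level-order array: [16, 6, None, None, 11, 9, 25]
Validate using subtree bounds (lo, hi): at each node, require lo < value < hi,
then recurse left with hi=value and right with lo=value.
Preorder trace (stopping at first violation):
  at node 16 with bounds (-inf, +inf): OK
  at node 6 with bounds (-inf, 16): OK
  at node 11 with bounds (6, 16): OK
  at node 9 with bounds (6, 11): OK
  at node 25 with bounds (11, 16): VIOLATION
Node 25 violates its bound: not (11 < 25 < 16).
Result: Not a valid BST


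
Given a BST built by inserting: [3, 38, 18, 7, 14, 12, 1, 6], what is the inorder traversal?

Tree insertion order: [3, 38, 18, 7, 14, 12, 1, 6]
Tree (level-order array): [3, 1, 38, None, None, 18, None, 7, None, 6, 14, None, None, 12]
Inorder traversal: [1, 3, 6, 7, 12, 14, 18, 38]


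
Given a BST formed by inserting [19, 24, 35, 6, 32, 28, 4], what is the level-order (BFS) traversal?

Tree insertion order: [19, 24, 35, 6, 32, 28, 4]
Tree (level-order array): [19, 6, 24, 4, None, None, 35, None, None, 32, None, 28]
BFS from the root, enqueuing left then right child of each popped node:
  queue [19] -> pop 19, enqueue [6, 24], visited so far: [19]
  queue [6, 24] -> pop 6, enqueue [4], visited so far: [19, 6]
  queue [24, 4] -> pop 24, enqueue [35], visited so far: [19, 6, 24]
  queue [4, 35] -> pop 4, enqueue [none], visited so far: [19, 6, 24, 4]
  queue [35] -> pop 35, enqueue [32], visited so far: [19, 6, 24, 4, 35]
  queue [32] -> pop 32, enqueue [28], visited so far: [19, 6, 24, 4, 35, 32]
  queue [28] -> pop 28, enqueue [none], visited so far: [19, 6, 24, 4, 35, 32, 28]
Result: [19, 6, 24, 4, 35, 32, 28]


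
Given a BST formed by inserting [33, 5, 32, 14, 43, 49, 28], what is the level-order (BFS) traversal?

Tree insertion order: [33, 5, 32, 14, 43, 49, 28]
Tree (level-order array): [33, 5, 43, None, 32, None, 49, 14, None, None, None, None, 28]
BFS from the root, enqueuing left then right child of each popped node:
  queue [33] -> pop 33, enqueue [5, 43], visited so far: [33]
  queue [5, 43] -> pop 5, enqueue [32], visited so far: [33, 5]
  queue [43, 32] -> pop 43, enqueue [49], visited so far: [33, 5, 43]
  queue [32, 49] -> pop 32, enqueue [14], visited so far: [33, 5, 43, 32]
  queue [49, 14] -> pop 49, enqueue [none], visited so far: [33, 5, 43, 32, 49]
  queue [14] -> pop 14, enqueue [28], visited so far: [33, 5, 43, 32, 49, 14]
  queue [28] -> pop 28, enqueue [none], visited so far: [33, 5, 43, 32, 49, 14, 28]
Result: [33, 5, 43, 32, 49, 14, 28]


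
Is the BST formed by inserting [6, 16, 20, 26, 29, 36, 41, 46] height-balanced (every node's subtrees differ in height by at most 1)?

Tree (level-order array): [6, None, 16, None, 20, None, 26, None, 29, None, 36, None, 41, None, 46]
Definition: a tree is height-balanced if, at every node, |h(left) - h(right)| <= 1 (empty subtree has height -1).
Bottom-up per-node check:
  node 46: h_left=-1, h_right=-1, diff=0 [OK], height=0
  node 41: h_left=-1, h_right=0, diff=1 [OK], height=1
  node 36: h_left=-1, h_right=1, diff=2 [FAIL (|-1-1|=2 > 1)], height=2
  node 29: h_left=-1, h_right=2, diff=3 [FAIL (|-1-2|=3 > 1)], height=3
  node 26: h_left=-1, h_right=3, diff=4 [FAIL (|-1-3|=4 > 1)], height=4
  node 20: h_left=-1, h_right=4, diff=5 [FAIL (|-1-4|=5 > 1)], height=5
  node 16: h_left=-1, h_right=5, diff=6 [FAIL (|-1-5|=6 > 1)], height=6
  node 6: h_left=-1, h_right=6, diff=7 [FAIL (|-1-6|=7 > 1)], height=7
Node 36 violates the condition: |-1 - 1| = 2 > 1.
Result: Not balanced


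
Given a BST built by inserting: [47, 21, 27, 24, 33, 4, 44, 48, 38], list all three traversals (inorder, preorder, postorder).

Tree insertion order: [47, 21, 27, 24, 33, 4, 44, 48, 38]
Tree (level-order array): [47, 21, 48, 4, 27, None, None, None, None, 24, 33, None, None, None, 44, 38]
Inorder (L, root, R): [4, 21, 24, 27, 33, 38, 44, 47, 48]
Preorder (root, L, R): [47, 21, 4, 27, 24, 33, 44, 38, 48]
Postorder (L, R, root): [4, 24, 38, 44, 33, 27, 21, 48, 47]


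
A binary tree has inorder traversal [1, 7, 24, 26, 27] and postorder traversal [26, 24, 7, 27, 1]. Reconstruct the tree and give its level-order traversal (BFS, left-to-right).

Inorder:   [1, 7, 24, 26, 27]
Postorder: [26, 24, 7, 27, 1]
Algorithm: postorder visits root last, so walk postorder right-to-left;
each value is the root of the current inorder slice — split it at that
value, recurse on the right subtree first, then the left.
Recursive splits:
  root=1; inorder splits into left=[], right=[7, 24, 26, 27]
  root=27; inorder splits into left=[7, 24, 26], right=[]
  root=7; inorder splits into left=[], right=[24, 26]
  root=24; inorder splits into left=[], right=[26]
  root=26; inorder splits into left=[], right=[]
Reconstructed level-order: [1, 27, 7, 24, 26]


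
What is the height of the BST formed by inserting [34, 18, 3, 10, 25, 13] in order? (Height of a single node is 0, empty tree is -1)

Insertion order: [34, 18, 3, 10, 25, 13]
Tree (level-order array): [34, 18, None, 3, 25, None, 10, None, None, None, 13]
Compute height bottom-up (empty subtree = -1):
  height(13) = 1 + max(-1, -1) = 0
  height(10) = 1 + max(-1, 0) = 1
  height(3) = 1 + max(-1, 1) = 2
  height(25) = 1 + max(-1, -1) = 0
  height(18) = 1 + max(2, 0) = 3
  height(34) = 1 + max(3, -1) = 4
Height = 4


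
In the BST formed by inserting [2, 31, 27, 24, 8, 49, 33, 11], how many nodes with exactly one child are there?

Tree built from: [2, 31, 27, 24, 8, 49, 33, 11]
Tree (level-order array): [2, None, 31, 27, 49, 24, None, 33, None, 8, None, None, None, None, 11]
Rule: These are nodes with exactly 1 non-null child.
Per-node child counts:
  node 2: 1 child(ren)
  node 31: 2 child(ren)
  node 27: 1 child(ren)
  node 24: 1 child(ren)
  node 8: 1 child(ren)
  node 11: 0 child(ren)
  node 49: 1 child(ren)
  node 33: 0 child(ren)
Matching nodes: [2, 27, 24, 8, 49]
Count of nodes with exactly one child: 5


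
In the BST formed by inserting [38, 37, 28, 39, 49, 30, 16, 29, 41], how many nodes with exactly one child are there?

Tree built from: [38, 37, 28, 39, 49, 30, 16, 29, 41]
Tree (level-order array): [38, 37, 39, 28, None, None, 49, 16, 30, 41, None, None, None, 29]
Rule: These are nodes with exactly 1 non-null child.
Per-node child counts:
  node 38: 2 child(ren)
  node 37: 1 child(ren)
  node 28: 2 child(ren)
  node 16: 0 child(ren)
  node 30: 1 child(ren)
  node 29: 0 child(ren)
  node 39: 1 child(ren)
  node 49: 1 child(ren)
  node 41: 0 child(ren)
Matching nodes: [37, 30, 39, 49]
Count of nodes with exactly one child: 4


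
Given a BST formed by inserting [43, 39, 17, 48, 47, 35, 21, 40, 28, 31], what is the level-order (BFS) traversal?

Tree insertion order: [43, 39, 17, 48, 47, 35, 21, 40, 28, 31]
Tree (level-order array): [43, 39, 48, 17, 40, 47, None, None, 35, None, None, None, None, 21, None, None, 28, None, 31]
BFS from the root, enqueuing left then right child of each popped node:
  queue [43] -> pop 43, enqueue [39, 48], visited so far: [43]
  queue [39, 48] -> pop 39, enqueue [17, 40], visited so far: [43, 39]
  queue [48, 17, 40] -> pop 48, enqueue [47], visited so far: [43, 39, 48]
  queue [17, 40, 47] -> pop 17, enqueue [35], visited so far: [43, 39, 48, 17]
  queue [40, 47, 35] -> pop 40, enqueue [none], visited so far: [43, 39, 48, 17, 40]
  queue [47, 35] -> pop 47, enqueue [none], visited so far: [43, 39, 48, 17, 40, 47]
  queue [35] -> pop 35, enqueue [21], visited so far: [43, 39, 48, 17, 40, 47, 35]
  queue [21] -> pop 21, enqueue [28], visited so far: [43, 39, 48, 17, 40, 47, 35, 21]
  queue [28] -> pop 28, enqueue [31], visited so far: [43, 39, 48, 17, 40, 47, 35, 21, 28]
  queue [31] -> pop 31, enqueue [none], visited so far: [43, 39, 48, 17, 40, 47, 35, 21, 28, 31]
Result: [43, 39, 48, 17, 40, 47, 35, 21, 28, 31]


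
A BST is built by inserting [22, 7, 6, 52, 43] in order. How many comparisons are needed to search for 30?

Search path for 30: 22 -> 52 -> 43
Found: False
Comparisons: 3


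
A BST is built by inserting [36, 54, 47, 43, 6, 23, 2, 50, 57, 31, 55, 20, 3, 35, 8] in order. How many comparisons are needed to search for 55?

Search path for 55: 36 -> 54 -> 57 -> 55
Found: True
Comparisons: 4


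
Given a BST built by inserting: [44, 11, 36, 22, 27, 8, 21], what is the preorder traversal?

Tree insertion order: [44, 11, 36, 22, 27, 8, 21]
Tree (level-order array): [44, 11, None, 8, 36, None, None, 22, None, 21, 27]
Preorder traversal: [44, 11, 8, 36, 22, 21, 27]


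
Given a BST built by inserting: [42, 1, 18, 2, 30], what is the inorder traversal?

Tree insertion order: [42, 1, 18, 2, 30]
Tree (level-order array): [42, 1, None, None, 18, 2, 30]
Inorder traversal: [1, 2, 18, 30, 42]


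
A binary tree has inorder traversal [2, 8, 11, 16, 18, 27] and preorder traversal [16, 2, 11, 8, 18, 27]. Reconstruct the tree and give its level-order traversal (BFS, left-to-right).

Inorder:  [2, 8, 11, 16, 18, 27]
Preorder: [16, 2, 11, 8, 18, 27]
Algorithm: preorder visits root first, so consume preorder in order;
for each root, split the current inorder slice at that value into
left-subtree inorder and right-subtree inorder, then recurse.
Recursive splits:
  root=16; inorder splits into left=[2, 8, 11], right=[18, 27]
  root=2; inorder splits into left=[], right=[8, 11]
  root=11; inorder splits into left=[8], right=[]
  root=8; inorder splits into left=[], right=[]
  root=18; inorder splits into left=[], right=[27]
  root=27; inorder splits into left=[], right=[]
Reconstructed level-order: [16, 2, 18, 11, 27, 8]


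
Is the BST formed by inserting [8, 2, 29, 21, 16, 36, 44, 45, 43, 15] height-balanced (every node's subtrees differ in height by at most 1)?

Tree (level-order array): [8, 2, 29, None, None, 21, 36, 16, None, None, 44, 15, None, 43, 45]
Definition: a tree is height-balanced if, at every node, |h(left) - h(right)| <= 1 (empty subtree has height -1).
Bottom-up per-node check:
  node 2: h_left=-1, h_right=-1, diff=0 [OK], height=0
  node 15: h_left=-1, h_right=-1, diff=0 [OK], height=0
  node 16: h_left=0, h_right=-1, diff=1 [OK], height=1
  node 21: h_left=1, h_right=-1, diff=2 [FAIL (|1--1|=2 > 1)], height=2
  node 43: h_left=-1, h_right=-1, diff=0 [OK], height=0
  node 45: h_left=-1, h_right=-1, diff=0 [OK], height=0
  node 44: h_left=0, h_right=0, diff=0 [OK], height=1
  node 36: h_left=-1, h_right=1, diff=2 [FAIL (|-1-1|=2 > 1)], height=2
  node 29: h_left=2, h_right=2, diff=0 [OK], height=3
  node 8: h_left=0, h_right=3, diff=3 [FAIL (|0-3|=3 > 1)], height=4
Node 21 violates the condition: |1 - -1| = 2 > 1.
Result: Not balanced


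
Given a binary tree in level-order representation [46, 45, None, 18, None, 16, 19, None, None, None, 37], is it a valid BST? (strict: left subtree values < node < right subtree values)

Level-order array: [46, 45, None, 18, None, 16, 19, None, None, None, 37]
Validate using subtree bounds (lo, hi): at each node, require lo < value < hi,
then recurse left with hi=value and right with lo=value.
Preorder trace (stopping at first violation):
  at node 46 with bounds (-inf, +inf): OK
  at node 45 with bounds (-inf, 46): OK
  at node 18 with bounds (-inf, 45): OK
  at node 16 with bounds (-inf, 18): OK
  at node 19 with bounds (18, 45): OK
  at node 37 with bounds (19, 45): OK
No violation found at any node.
Result: Valid BST


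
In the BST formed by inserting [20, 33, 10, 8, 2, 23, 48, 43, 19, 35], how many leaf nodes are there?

Tree built from: [20, 33, 10, 8, 2, 23, 48, 43, 19, 35]
Tree (level-order array): [20, 10, 33, 8, 19, 23, 48, 2, None, None, None, None, None, 43, None, None, None, 35]
Rule: A leaf has 0 children.
Per-node child counts:
  node 20: 2 child(ren)
  node 10: 2 child(ren)
  node 8: 1 child(ren)
  node 2: 0 child(ren)
  node 19: 0 child(ren)
  node 33: 2 child(ren)
  node 23: 0 child(ren)
  node 48: 1 child(ren)
  node 43: 1 child(ren)
  node 35: 0 child(ren)
Matching nodes: [2, 19, 23, 35]
Count of leaf nodes: 4


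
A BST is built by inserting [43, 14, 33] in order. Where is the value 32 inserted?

Starting tree (level order): [43, 14, None, None, 33]
Insertion path: 43 -> 14 -> 33
Result: insert 32 as left child of 33
Final tree (level order): [43, 14, None, None, 33, 32]


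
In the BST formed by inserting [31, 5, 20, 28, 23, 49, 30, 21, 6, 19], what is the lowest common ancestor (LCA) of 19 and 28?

Tree insertion order: [31, 5, 20, 28, 23, 49, 30, 21, 6, 19]
Tree (level-order array): [31, 5, 49, None, 20, None, None, 6, 28, None, 19, 23, 30, None, None, 21]
In a BST, the LCA of p=19, q=28 is the first node v on the
root-to-leaf path with p <= v <= q (go left if both < v, right if both > v).
Walk from root:
  at 31: both 19 and 28 < 31, go left
  at 5: both 19 and 28 > 5, go right
  at 20: 19 <= 20 <= 28, this is the LCA
LCA = 20


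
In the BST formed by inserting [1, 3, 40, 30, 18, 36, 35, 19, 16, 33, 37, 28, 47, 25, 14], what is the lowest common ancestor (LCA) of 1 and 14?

Tree insertion order: [1, 3, 40, 30, 18, 36, 35, 19, 16, 33, 37, 28, 47, 25, 14]
Tree (level-order array): [1, None, 3, None, 40, 30, 47, 18, 36, None, None, 16, 19, 35, 37, 14, None, None, 28, 33, None, None, None, None, None, 25]
In a BST, the LCA of p=1, q=14 is the first node v on the
root-to-leaf path with p <= v <= q (go left if both < v, right if both > v).
Walk from root:
  at 1: 1 <= 1 <= 14, this is the LCA
LCA = 1


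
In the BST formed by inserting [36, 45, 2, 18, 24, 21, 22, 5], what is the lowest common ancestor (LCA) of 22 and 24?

Tree insertion order: [36, 45, 2, 18, 24, 21, 22, 5]
Tree (level-order array): [36, 2, 45, None, 18, None, None, 5, 24, None, None, 21, None, None, 22]
In a BST, the LCA of p=22, q=24 is the first node v on the
root-to-leaf path with p <= v <= q (go left if both < v, right if both > v).
Walk from root:
  at 36: both 22 and 24 < 36, go left
  at 2: both 22 and 24 > 2, go right
  at 18: both 22 and 24 > 18, go right
  at 24: 22 <= 24 <= 24, this is the LCA
LCA = 24


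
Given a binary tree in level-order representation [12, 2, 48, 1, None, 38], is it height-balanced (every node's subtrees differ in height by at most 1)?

Tree (level-order array): [12, 2, 48, 1, None, 38]
Definition: a tree is height-balanced if, at every node, |h(left) - h(right)| <= 1 (empty subtree has height -1).
Bottom-up per-node check:
  node 1: h_left=-1, h_right=-1, diff=0 [OK], height=0
  node 2: h_left=0, h_right=-1, diff=1 [OK], height=1
  node 38: h_left=-1, h_right=-1, diff=0 [OK], height=0
  node 48: h_left=0, h_right=-1, diff=1 [OK], height=1
  node 12: h_left=1, h_right=1, diff=0 [OK], height=2
All nodes satisfy the balance condition.
Result: Balanced


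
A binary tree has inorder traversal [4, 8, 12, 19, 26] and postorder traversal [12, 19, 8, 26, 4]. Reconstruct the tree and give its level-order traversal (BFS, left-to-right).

Inorder:   [4, 8, 12, 19, 26]
Postorder: [12, 19, 8, 26, 4]
Algorithm: postorder visits root last, so walk postorder right-to-left;
each value is the root of the current inorder slice — split it at that
value, recurse on the right subtree first, then the left.
Recursive splits:
  root=4; inorder splits into left=[], right=[8, 12, 19, 26]
  root=26; inorder splits into left=[8, 12, 19], right=[]
  root=8; inorder splits into left=[], right=[12, 19]
  root=19; inorder splits into left=[12], right=[]
  root=12; inorder splits into left=[], right=[]
Reconstructed level-order: [4, 26, 8, 19, 12]
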